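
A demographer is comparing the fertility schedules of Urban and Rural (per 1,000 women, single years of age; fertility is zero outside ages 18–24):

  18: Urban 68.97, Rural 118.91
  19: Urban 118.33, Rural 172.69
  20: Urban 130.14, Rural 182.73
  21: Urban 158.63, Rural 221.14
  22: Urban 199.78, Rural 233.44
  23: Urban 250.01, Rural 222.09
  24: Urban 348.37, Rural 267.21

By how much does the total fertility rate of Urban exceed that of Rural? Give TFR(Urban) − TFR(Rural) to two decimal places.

-0.14

Urban:
  Sum of ASFRs = 68.97 + 118.33 + 130.14 + 158.63 + 199.78 + 250.01 + 348.37 = 1274.23
  TFR = 1274.23 / 1000 = 1.27423
Rural:
  Sum of ASFRs = 118.91 + 172.69 + 182.73 + 221.14 + 233.44 + 222.09 + 267.21 = 1418.21
  TFR = 1418.21 / 1000 = 1.41821
Difference = 1.27423 − 1.41821 = -0.14398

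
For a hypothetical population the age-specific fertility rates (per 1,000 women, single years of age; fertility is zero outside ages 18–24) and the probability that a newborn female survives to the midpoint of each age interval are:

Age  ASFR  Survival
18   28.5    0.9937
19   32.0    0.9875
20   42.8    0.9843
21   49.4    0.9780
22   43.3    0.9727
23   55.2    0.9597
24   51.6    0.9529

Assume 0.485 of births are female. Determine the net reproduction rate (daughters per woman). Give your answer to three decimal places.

Proportion female at birth = 0.485.
Each age group contributes 1 × ASFR × survival:
  18: 1 × 28.5/1000 × 0.9937 = 0.02832
  19: 1 × 32.0/1000 × 0.9875 = 0.03160
  20: 1 × 42.8/1000 × 0.9843 = 0.04213
  21: 1 × 49.4/1000 × 0.9780 = 0.04831
  22: 1 × 43.3/1000 × 0.9727 = 0.04212
  23: 1 × 55.2/1000 × 0.9597 = 0.05298
  24: 1 × 51.6/1000 × 0.9529 = 0.04917
Sum = 0.29463
NRR = 0.485 × 0.29463 = 0.14290
NRR < 1, so the cohort does not fully replace itself.

0.143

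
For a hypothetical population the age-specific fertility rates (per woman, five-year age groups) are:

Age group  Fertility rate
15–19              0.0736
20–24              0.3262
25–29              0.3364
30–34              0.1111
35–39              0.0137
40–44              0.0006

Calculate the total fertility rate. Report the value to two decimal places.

Sum of ASFRs = 0.0736 + 0.3262 + 0.3364 + 0.1111 + 0.0137 + 0.0006 = 0.8616
TFR = 5 × 0.8616 = 4.308

4.31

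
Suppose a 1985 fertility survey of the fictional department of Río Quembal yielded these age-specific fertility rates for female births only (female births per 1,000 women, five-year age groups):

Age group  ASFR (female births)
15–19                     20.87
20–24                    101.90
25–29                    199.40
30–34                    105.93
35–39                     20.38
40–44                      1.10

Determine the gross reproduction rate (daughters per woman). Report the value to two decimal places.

2.25

Sum of female ASFRs = 20.87 + 101.90 + 199.40 + 105.93 + 20.38 + 1.10 = 449.58
GRR = 5 × 449.58 / 1000 = 2.2479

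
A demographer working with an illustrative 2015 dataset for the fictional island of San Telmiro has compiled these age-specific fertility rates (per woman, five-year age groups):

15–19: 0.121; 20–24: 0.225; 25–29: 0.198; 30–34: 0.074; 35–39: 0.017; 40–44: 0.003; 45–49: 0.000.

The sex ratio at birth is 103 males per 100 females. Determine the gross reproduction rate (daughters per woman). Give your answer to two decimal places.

1.57

Proportion female at birth = 100 / (100 + 103) = 0.49261.
Sum of ASFRs = 0.121 + 0.225 + 0.198 + 0.074 + 0.017 + 0.003 + 0.000 = 0.638
TFR = 5 × 0.638 = 3.19
GRR = 0.49261 × 3.19 = 1.57143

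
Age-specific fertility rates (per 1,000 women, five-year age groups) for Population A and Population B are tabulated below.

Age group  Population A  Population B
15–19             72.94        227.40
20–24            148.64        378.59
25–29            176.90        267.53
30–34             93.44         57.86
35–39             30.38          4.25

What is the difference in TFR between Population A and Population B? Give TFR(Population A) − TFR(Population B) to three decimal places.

-2.067

Population A:
  Sum of ASFRs = 72.94 + 148.64 + 176.90 + 93.44 + 30.38 = 522.30
  TFR = 5 × 522.30 / 1000 = 2.6115
Population B:
  Sum of ASFRs = 227.40 + 378.59 + 267.53 + 57.86 + 4.25 = 935.63
  TFR = 5 × 935.63 / 1000 = 4.67815
Difference = 2.6115 − 4.67815 = -2.06665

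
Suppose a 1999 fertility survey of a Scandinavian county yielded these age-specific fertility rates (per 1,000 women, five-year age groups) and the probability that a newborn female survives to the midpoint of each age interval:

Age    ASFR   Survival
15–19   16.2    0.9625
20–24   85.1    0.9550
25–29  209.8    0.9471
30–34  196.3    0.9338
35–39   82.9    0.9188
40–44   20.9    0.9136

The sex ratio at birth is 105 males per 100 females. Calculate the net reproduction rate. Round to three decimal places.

Proportion female at birth = 100 / (100 + 105) = 0.48780.
Each age group contributes 5 × ASFR × survival:
  15–19: 5 × 16.2/1000 × 0.9625 = 0.07796
  20–24: 5 × 85.1/1000 × 0.9550 = 0.40635
  25–29: 5 × 209.8/1000 × 0.9471 = 0.99351
  30–34: 5 × 196.3/1000 × 0.9338 = 0.91652
  35–39: 5 × 82.9/1000 × 0.9188 = 0.38084
  40–44: 5 × 20.9/1000 × 0.9136 = 0.09547
Sum = 2.87065
NRR = 0.48780 × 2.87065 = 1.40030
NRR > 1, so each generation more than replaces itself.

1.400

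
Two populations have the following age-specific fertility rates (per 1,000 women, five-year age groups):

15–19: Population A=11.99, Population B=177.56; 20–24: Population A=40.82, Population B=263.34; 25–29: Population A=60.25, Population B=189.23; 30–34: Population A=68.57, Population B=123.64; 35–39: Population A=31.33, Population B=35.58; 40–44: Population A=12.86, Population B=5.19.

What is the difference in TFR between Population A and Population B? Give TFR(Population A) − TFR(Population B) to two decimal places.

-2.84

Population A:
  Sum of ASFRs = 11.99 + 40.82 + 60.25 + 68.57 + 31.33 + 12.86 = 225.82
  TFR = 5 × 225.82 / 1000 = 1.1291
Population B:
  Sum of ASFRs = 177.56 + 263.34 + 189.23 + 123.64 + 35.58 + 5.19 = 794.54
  TFR = 5 × 794.54 / 1000 = 3.9727
Difference = 1.1291 − 3.9727 = -2.8436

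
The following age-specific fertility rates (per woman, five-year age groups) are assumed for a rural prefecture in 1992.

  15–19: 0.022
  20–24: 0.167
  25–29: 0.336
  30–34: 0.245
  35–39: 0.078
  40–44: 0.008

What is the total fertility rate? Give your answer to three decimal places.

Sum of ASFRs = 0.022 + 0.167 + 0.336 + 0.245 + 0.078 + 0.008 = 0.856
TFR = 5 × 0.856 = 4.28

4.280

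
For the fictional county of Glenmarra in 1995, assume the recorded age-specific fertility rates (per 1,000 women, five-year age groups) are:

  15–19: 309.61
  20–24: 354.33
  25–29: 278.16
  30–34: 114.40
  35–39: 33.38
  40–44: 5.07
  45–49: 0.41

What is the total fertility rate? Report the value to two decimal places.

5.48

Sum of ASFRs = 309.61 + 354.33 + 278.16 + 114.40 + 33.38 + 5.07 + 0.41 = 1095.36
TFR = 5 × 1095.36 / 1000 = 5.4768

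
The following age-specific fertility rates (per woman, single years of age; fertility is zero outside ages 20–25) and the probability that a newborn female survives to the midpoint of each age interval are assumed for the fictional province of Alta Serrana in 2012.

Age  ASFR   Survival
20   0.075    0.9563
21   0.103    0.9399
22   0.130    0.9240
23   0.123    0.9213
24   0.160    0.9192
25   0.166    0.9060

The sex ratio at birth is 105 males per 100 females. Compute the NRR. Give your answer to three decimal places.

Proportion female at birth = 100 / (100 + 105) = 0.48780.
Survival-weighted fertility by age (1·fₓ·Sₓ):
  20: 1 × 0.075 × 0.9563 = 0.07172
  21: 1 × 0.103 × 0.9399 = 0.09681
  22: 1 × 0.130 × 0.9240 = 0.12012
  23: 1 × 0.123 × 0.9213 = 0.11332
  24: 1 × 0.160 × 0.9192 = 0.14707
  25: 1 × 0.166 × 0.9060 = 0.15040
Sum = 0.69944
NRR = 0.48780 × 0.69944 = 0.34119

0.341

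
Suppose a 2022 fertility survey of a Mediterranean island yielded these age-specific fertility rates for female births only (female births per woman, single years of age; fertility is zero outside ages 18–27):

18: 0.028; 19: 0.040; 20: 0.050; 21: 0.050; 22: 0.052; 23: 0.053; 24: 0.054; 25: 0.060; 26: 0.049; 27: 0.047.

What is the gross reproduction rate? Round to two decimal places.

Sum of female ASFRs = 0.028 + 0.040 + 0.050 + 0.050 + 0.052 + 0.053 + 0.054 + 0.060 + 0.049 + 0.047 = 0.483
GRR = 0.483

0.48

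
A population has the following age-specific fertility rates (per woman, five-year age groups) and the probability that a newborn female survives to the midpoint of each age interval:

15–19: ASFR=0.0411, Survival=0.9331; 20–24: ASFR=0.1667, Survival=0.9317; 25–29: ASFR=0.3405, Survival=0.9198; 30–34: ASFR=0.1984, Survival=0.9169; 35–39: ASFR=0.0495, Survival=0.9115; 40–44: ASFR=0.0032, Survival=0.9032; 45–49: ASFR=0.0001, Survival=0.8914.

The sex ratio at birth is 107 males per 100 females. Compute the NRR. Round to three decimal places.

Proportion female at birth = 100 / (100 + 107) = 0.48309.
Each age group contributes 5 × ASFR × survival:
  15–19: 5 × 0.0411 × 0.9331 = 0.19175
  20–24: 5 × 0.1667 × 0.9317 = 0.77657
  25–29: 5 × 0.3405 × 0.9198 = 1.56596
  30–34: 5 × 0.1984 × 0.9169 = 0.90956
  35–39: 5 × 0.0495 × 0.9115 = 0.22560
  40–44: 5 × 0.0032 × 0.9032 = 0.01445
  45–49: 5 × 0.0001 × 0.8914 = 0.00045
Sum = 3.68434
NRR = 0.48309 × 3.68434 = 1.77987
An NRR exceeding 1 indicates intrinsic growth under these rates.

1.780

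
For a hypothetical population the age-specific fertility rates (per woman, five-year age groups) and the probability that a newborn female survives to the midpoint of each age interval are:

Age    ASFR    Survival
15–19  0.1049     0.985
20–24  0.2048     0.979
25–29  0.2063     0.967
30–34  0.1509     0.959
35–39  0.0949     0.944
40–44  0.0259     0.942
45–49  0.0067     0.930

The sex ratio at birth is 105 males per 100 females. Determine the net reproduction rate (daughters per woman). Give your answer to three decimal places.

1.874

Proportion female at birth = 100 / (100 + 105) = 0.48780.
Weighting each age-specific rate by interval width and survival:
  15–19: 5 × 0.1049 × 0.985 = 0.51663
  20–24: 5 × 0.2048 × 0.979 = 1.00250
  25–29: 5 × 0.2063 × 0.967 = 0.99746
  30–34: 5 × 0.1509 × 0.959 = 0.72357
  35–39: 5 × 0.0949 × 0.944 = 0.44793
  40–44: 5 × 0.0259 × 0.942 = 0.12199
  45–49: 5 × 0.0067 × 0.930 = 0.03116
Sum = 3.84124
NRR = 0.48780 × 3.84124 = 1.87376
NRR > 1, so each generation more than replaces itself.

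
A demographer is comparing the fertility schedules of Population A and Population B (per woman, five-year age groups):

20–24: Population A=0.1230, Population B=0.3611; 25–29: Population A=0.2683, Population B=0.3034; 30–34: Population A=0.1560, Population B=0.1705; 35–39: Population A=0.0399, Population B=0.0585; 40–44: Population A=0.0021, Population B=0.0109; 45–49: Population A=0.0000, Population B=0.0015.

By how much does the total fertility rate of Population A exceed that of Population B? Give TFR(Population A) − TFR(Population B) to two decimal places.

Population A:
  Sum of ASFRs = 0.1230 + 0.2683 + 0.1560 + 0.0399 + 0.0021 + 0.0000 = 0.5893
  TFR = 5 × 0.5893 = 2.9465
Population B:
  Sum of ASFRs = 0.3611 + 0.3034 + 0.1705 + 0.0585 + 0.0109 + 0.0015 = 0.9059
  TFR = 5 × 0.9059 = 4.5295
Difference = 2.9465 − 4.5295 = -1.583

-1.58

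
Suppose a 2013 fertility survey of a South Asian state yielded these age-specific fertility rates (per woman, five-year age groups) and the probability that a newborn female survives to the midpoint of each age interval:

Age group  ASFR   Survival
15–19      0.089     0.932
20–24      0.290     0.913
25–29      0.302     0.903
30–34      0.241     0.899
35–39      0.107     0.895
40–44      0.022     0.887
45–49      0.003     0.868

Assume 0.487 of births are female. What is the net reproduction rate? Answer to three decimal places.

2.325

Proportion female at birth = 0.487.
Per-age-group product (5 × ASFR × survival probability):
  15–19: 5 × 0.089 × 0.932 = 0.41474
  20–24: 5 × 0.290 × 0.913 = 1.32385
  25–29: 5 × 0.302 × 0.903 = 1.36353
  30–34: 5 × 0.241 × 0.899 = 1.08330
  35–39: 5 × 0.107 × 0.895 = 0.47883
  40–44: 5 × 0.022 × 0.887 = 0.09757
  45–49: 5 × 0.003 × 0.868 = 0.01302
Sum = 4.77484
NRR = 0.487 × 4.77484 = 2.32535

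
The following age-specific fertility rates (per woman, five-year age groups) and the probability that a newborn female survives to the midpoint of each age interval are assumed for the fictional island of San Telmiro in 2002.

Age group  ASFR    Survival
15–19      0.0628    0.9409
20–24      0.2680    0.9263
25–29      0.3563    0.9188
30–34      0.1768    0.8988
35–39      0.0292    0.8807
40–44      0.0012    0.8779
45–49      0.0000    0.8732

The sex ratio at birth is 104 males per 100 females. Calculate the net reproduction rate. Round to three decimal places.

Proportion female at birth = 100 / (100 + 104) = 0.49020.
Weighting each age-specific rate by interval width and survival:
  15–19: 5 × 0.0628 × 0.9409 = 0.29544
  20–24: 5 × 0.2680 × 0.9263 = 1.24124
  25–29: 5 × 0.3563 × 0.9188 = 1.63684
  30–34: 5 × 0.1768 × 0.8988 = 0.79454
  35–39: 5 × 0.0292 × 0.8807 = 0.12858
  40–44: 5 × 0.0012 × 0.8779 = 0.00527
  45–49: 5 × 0.0000 × 0.8732 = 0.00000
Sum = 4.10191
NRR = 0.49020 × 4.10191 = 2.01076

2.011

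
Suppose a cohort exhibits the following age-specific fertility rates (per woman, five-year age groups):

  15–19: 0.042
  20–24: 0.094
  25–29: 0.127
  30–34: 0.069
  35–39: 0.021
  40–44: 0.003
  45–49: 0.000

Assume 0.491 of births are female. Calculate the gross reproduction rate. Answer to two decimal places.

0.87

Proportion female at birth = 0.491.
Sum of ASFRs = 0.042 + 0.094 + 0.127 + 0.069 + 0.021 + 0.003 + 0.000 = 0.356
TFR = 5 × 0.356 = 1.78
GRR = 0.491 × 1.78 = 0.87398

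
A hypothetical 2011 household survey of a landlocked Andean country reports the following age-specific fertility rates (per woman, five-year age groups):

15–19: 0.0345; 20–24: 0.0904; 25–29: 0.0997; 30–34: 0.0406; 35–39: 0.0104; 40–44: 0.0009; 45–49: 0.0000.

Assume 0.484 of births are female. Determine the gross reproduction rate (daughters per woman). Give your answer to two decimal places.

Proportion female at birth = 0.484.
Sum of ASFRs = 0.0345 + 0.0904 + 0.0997 + 0.0406 + 0.0104 + 0.0009 + 0.0000 = 0.2765
TFR = 5 × 0.2765 = 1.3825
GRR = 0.484 × 1.3825 = 0.66913

0.67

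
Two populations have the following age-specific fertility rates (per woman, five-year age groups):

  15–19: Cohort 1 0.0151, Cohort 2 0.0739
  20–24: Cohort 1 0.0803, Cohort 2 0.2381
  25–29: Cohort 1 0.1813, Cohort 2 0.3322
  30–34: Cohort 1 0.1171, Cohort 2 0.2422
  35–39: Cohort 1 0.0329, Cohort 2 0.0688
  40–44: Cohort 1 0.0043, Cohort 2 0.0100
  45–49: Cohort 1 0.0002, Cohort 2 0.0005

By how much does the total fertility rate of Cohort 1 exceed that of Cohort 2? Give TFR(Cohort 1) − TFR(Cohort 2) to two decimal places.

-2.67

Cohort 1:
  Sum of ASFRs = 0.0151 + 0.0803 + 0.1813 + 0.1171 + 0.0329 + 0.0043 + 0.0002 = 0.4312
  TFR = 5 × 0.4312 = 2.156
Cohort 2:
  Sum of ASFRs = 0.0739 + 0.2381 + 0.3322 + 0.2422 + 0.0688 + 0.0100 + 0.0005 = 0.9657
  TFR = 5 × 0.9657 = 4.8285
Difference = 2.156 − 4.8285 = -2.6725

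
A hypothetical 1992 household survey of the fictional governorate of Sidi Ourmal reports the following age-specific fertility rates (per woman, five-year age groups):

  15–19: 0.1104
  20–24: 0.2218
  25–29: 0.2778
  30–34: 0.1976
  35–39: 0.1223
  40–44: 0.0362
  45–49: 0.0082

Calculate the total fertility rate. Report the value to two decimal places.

Sum of ASFRs = 0.1104 + 0.2218 + 0.2778 + 0.1976 + 0.1223 + 0.0362 + 0.0082 = 0.9743
TFR = 5 × 0.9743 = 4.8715

4.87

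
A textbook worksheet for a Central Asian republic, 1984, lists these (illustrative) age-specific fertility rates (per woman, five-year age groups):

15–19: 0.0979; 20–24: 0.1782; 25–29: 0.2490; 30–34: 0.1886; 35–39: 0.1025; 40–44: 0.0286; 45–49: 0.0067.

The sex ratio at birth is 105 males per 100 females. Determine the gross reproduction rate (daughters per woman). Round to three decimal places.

2.077

Proportion female at birth = 100 / (100 + 105) = 0.48780.
Sum of ASFRs = 0.0979 + 0.1782 + 0.2490 + 0.1886 + 0.1025 + 0.0286 + 0.0067 = 0.8515
TFR = 5 × 0.8515 = 4.2575
GRR = 0.48780 × 4.2575 = 2.07681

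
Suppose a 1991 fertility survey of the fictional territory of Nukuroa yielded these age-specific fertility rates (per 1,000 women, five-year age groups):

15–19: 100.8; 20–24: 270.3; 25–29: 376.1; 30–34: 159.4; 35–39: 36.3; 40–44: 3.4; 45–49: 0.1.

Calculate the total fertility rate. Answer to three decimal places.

4.732

Sum of ASFRs = 100.8 + 270.3 + 376.1 + 159.4 + 36.3 + 3.4 + 0.1 = 946.4
TFR = 5 × 946.4 / 1000 = 4.732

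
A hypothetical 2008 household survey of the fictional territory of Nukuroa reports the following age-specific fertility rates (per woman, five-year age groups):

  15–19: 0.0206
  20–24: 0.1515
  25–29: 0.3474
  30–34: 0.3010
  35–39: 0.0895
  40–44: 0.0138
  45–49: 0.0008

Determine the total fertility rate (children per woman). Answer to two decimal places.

4.62

Sum of ASFRs = 0.0206 + 0.1515 + 0.3474 + 0.3010 + 0.0895 + 0.0138 + 0.0008 = 0.9246
TFR = 5 × 0.9246 = 4.623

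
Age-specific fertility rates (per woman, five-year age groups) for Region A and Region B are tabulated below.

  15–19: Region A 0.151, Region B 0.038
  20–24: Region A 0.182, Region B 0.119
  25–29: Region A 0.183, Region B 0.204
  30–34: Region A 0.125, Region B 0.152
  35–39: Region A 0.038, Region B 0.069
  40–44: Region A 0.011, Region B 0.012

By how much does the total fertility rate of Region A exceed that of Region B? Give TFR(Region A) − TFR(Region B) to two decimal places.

0.48

Region A:
  Sum of ASFRs = 0.151 + 0.182 + 0.183 + 0.125 + 0.038 + 0.011 = 0.690
  TFR = 5 × 0.690 = 3.45
Region B:
  Sum of ASFRs = 0.038 + 0.119 + 0.204 + 0.152 + 0.069 + 0.012 = 0.594
  TFR = 5 × 0.594 = 2.97
Difference = 3.45 − 2.97 = 0.48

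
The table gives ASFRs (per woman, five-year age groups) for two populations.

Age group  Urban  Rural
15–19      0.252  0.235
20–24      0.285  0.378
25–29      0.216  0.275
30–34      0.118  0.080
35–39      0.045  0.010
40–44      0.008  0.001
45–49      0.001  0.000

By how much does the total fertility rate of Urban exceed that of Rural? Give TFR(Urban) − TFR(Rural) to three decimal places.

Urban:
  Sum of ASFRs = 0.252 + 0.285 + 0.216 + 0.118 + 0.045 + 0.008 + 0.001 = 0.925
  TFR = 5 × 0.925 = 4.625
Rural:
  Sum of ASFRs = 0.235 + 0.378 + 0.275 + 0.080 + 0.010 + 0.001 + 0.000 = 0.979
  TFR = 5 × 0.979 = 4.895
Difference = 4.625 − 4.895 = -0.27

-0.270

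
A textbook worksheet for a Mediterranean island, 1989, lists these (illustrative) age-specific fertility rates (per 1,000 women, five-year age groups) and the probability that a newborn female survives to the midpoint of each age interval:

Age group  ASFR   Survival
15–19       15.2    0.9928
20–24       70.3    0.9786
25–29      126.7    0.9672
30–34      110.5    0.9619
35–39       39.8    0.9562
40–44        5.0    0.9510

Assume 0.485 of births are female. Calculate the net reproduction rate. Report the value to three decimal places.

Proportion female at birth = 0.485.
Survival-weighted fertility by age (5·fₓ·Sₓ):
  15–19: 5 × 15.2/1000 × 0.9928 = 0.07545
  20–24: 5 × 70.3/1000 × 0.9786 = 0.34398
  25–29: 5 × 126.7/1000 × 0.9672 = 0.61272
  30–34: 5 × 110.5/1000 × 0.9619 = 0.53145
  35–39: 5 × 39.8/1000 × 0.9562 = 0.19028
  40–44: 5 × 5.0/1000 × 0.9510 = 0.02378
Sum = 1.77766
NRR = 0.485 × 1.77766 = 0.86217
With NRR below 1 the population is below replacement fertility.

0.862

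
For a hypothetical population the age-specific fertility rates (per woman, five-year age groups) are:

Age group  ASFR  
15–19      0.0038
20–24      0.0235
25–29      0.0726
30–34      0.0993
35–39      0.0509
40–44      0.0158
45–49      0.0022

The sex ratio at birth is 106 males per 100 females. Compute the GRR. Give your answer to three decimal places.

Proportion female at birth = 100 / (100 + 106) = 0.48544.
Sum of ASFRs = 0.0038 + 0.0235 + 0.0726 + 0.0993 + 0.0509 + 0.0158 + 0.0022 = 0.2681
TFR = 5 × 0.2681 = 1.3405
GRR = 0.48544 × 1.3405 = 0.65073

0.651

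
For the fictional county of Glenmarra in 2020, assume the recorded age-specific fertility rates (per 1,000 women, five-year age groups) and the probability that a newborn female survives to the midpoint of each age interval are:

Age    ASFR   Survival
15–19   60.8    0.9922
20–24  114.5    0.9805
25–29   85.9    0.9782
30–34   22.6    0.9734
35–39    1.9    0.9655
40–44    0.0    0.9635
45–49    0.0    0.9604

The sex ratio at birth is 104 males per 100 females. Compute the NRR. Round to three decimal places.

0.687

Proportion female at birth = 100 / (100 + 104) = 0.49020.
Survival-weighted fertility by age (5·fₓ·Sₓ):
  15–19: 5 × 60.8/1000 × 0.9922 = 0.30163
  20–24: 5 × 114.5/1000 × 0.9805 = 0.56134
  25–29: 5 × 85.9/1000 × 0.9782 = 0.42014
  30–34: 5 × 22.6/1000 × 0.9734 = 0.10999
  35–39: 5 × 1.9/1000 × 0.9655 = 0.00917
  40–44: 5 × 0.0/1000 × 0.9635 = 0.00000
  45–49: 5 × 0.0/1000 × 0.9604 = 0.00000
Sum = 1.40227
NRR = 0.49020 × 1.40227 = 0.68739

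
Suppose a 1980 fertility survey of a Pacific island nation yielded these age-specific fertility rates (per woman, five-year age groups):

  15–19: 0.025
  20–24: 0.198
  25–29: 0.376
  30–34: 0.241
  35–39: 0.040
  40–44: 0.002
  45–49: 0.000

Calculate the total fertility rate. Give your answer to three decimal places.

Sum of ASFRs = 0.025 + 0.198 + 0.376 + 0.241 + 0.040 + 0.002 + 0.000 = 0.882
TFR = 5 × 0.882 = 4.41

4.410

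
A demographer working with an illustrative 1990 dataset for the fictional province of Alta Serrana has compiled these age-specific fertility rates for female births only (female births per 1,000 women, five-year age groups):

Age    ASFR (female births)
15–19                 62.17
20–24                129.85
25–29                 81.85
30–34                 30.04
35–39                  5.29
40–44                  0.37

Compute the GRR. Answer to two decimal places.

Sum of female ASFRs = 62.17 + 129.85 + 81.85 + 30.04 + 5.29 + 0.37 = 309.57
GRR = 5 × 309.57 / 1000 = 1.54785

1.55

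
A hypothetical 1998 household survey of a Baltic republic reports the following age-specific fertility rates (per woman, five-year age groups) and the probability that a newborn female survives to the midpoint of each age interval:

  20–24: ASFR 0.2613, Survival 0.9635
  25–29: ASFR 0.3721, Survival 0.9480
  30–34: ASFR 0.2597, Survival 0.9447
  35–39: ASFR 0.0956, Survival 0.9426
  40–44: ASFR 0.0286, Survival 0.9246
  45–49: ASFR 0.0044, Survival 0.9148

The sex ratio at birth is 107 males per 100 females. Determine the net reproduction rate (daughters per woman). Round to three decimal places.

2.344

Proportion female at birth = 100 / (100 + 107) = 0.48309.
Weighting each age-specific rate by interval width and survival:
  20–24: 5 × 0.2613 × 0.9635 = 1.25881
  25–29: 5 × 0.3721 × 0.9480 = 1.76375
  30–34: 5 × 0.2597 × 0.9447 = 1.22669
  35–39: 5 × 0.0956 × 0.9426 = 0.45056
  40–44: 5 × 0.0286 × 0.9246 = 0.13222
  45–49: 5 × 0.0044 × 0.9148 = 0.02013
Sum = 4.85216
NRR = 0.48309 × 4.85216 = 2.34403
With NRR above 1 the population is above replacement fertility.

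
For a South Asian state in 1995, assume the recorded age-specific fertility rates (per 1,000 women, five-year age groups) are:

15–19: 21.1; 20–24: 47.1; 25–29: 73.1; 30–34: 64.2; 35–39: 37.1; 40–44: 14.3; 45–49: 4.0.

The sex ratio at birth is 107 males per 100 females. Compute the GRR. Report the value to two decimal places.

Proportion female at birth = 100 / (100 + 107) = 0.48309.
Sum of ASFRs = 21.1 + 47.1 + 73.1 + 64.2 + 37.1 + 14.3 + 4.0 = 260.9
TFR = 5 × 260.9 / 1000 = 1.3045
GRR = 0.48309 × 1.3045 = 0.63019

0.63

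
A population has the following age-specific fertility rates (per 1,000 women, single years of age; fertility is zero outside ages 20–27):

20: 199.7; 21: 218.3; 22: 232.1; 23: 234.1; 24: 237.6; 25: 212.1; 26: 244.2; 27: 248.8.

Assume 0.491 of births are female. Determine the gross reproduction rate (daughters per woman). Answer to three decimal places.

Proportion female at birth = 0.491.
Sum of ASFRs = 199.7 + 218.3 + 232.1 + 234.1 + 237.6 + 212.1 + 244.2 + 248.8 = 1826.9
TFR = 1826.9 / 1000 = 1.8269
GRR = 0.491 × 1.8269 = 0.89701

0.897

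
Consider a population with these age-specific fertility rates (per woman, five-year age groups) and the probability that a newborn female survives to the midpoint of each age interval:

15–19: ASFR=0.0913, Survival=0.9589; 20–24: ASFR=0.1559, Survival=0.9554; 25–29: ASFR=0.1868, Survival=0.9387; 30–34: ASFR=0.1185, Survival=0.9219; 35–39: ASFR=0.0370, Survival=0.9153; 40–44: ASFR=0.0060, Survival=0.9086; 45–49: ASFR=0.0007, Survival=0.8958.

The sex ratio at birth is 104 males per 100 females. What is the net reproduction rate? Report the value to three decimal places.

Proportion female at birth = 100 / (100 + 104) = 0.49020.
Each age group contributes 5 × ASFR × survival:
  15–19: 5 × 0.0913 × 0.9589 = 0.43774
  20–24: 5 × 0.1559 × 0.9554 = 0.74473
  25–29: 5 × 0.1868 × 0.9387 = 0.87675
  30–34: 5 × 0.1185 × 0.9219 = 0.54623
  35–39: 5 × 0.0370 × 0.9153 = 0.16933
  40–44: 5 × 0.0060 × 0.9086 = 0.02726
  45–49: 5 × 0.0007 × 0.8958 = 0.00314
Sum = 2.80518
NRR = 0.49020 × 2.80518 = 1.37510
With NRR above 1 the population is above replacement fertility.

1.375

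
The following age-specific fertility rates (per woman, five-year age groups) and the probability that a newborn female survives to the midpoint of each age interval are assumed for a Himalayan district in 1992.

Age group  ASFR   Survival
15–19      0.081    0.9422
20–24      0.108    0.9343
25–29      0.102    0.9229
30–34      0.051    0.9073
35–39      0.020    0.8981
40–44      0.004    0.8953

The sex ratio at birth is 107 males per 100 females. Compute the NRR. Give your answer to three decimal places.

Proportion female at birth = 100 / (100 + 107) = 0.48309.
Per-age-group product (5 × ASFR × survival probability):
  15–19: 5 × 0.081 × 0.9422 = 0.38159
  20–24: 5 × 0.108 × 0.9343 = 0.50452
  25–29: 5 × 0.102 × 0.9229 = 0.47068
  30–34: 5 × 0.051 × 0.9073 = 0.23136
  35–39: 5 × 0.020 × 0.8981 = 0.08981
  40–44: 5 × 0.004 × 0.8953 = 0.01791
Sum = 1.69587
NRR = 0.48309 × 1.69587 = 0.81926

0.819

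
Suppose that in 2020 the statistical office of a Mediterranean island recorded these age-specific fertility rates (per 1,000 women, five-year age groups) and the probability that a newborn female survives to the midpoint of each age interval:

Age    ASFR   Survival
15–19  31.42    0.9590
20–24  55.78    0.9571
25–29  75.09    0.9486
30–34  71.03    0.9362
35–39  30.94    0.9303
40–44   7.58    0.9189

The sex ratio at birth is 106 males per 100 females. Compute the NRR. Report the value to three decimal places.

Proportion female at birth = 100 / (100 + 106) = 0.48544.
Survival-weighted fertility by age (5·fₓ·Sₓ):
  15–19: 5 × 31.42/1000 × 0.9590 = 0.15066
  20–24: 5 × 55.78/1000 × 0.9571 = 0.26694
  25–29: 5 × 75.09/1000 × 0.9486 = 0.35615
  30–34: 5 × 71.03/1000 × 0.9362 = 0.33249
  35–39: 5 × 30.94/1000 × 0.9303 = 0.14392
  40–44: 5 × 7.58/1000 × 0.9189 = 0.03483
Sum = 1.28499
NRR = 0.48544 × 1.28499 = 0.62379
An NRR under 1 implies long-run decline under these rates.

0.624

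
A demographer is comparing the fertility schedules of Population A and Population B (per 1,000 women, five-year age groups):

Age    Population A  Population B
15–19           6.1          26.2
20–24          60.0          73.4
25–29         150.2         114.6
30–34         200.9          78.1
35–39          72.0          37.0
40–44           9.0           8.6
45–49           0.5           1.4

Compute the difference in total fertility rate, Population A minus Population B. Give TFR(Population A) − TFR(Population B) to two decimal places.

Population A:
  Sum of ASFRs = 6.1 + 60.0 + 150.2 + 200.9 + 72.0 + 9.0 + 0.5 = 498.7
  TFR = 5 × 498.7 / 1000 = 2.4935
Population B:
  Sum of ASFRs = 26.2 + 73.4 + 114.6 + 78.1 + 37.0 + 8.6 + 1.4 = 339.3
  TFR = 5 × 339.3 / 1000 = 1.6965
Difference = 2.4935 − 1.6965 = 0.797

0.80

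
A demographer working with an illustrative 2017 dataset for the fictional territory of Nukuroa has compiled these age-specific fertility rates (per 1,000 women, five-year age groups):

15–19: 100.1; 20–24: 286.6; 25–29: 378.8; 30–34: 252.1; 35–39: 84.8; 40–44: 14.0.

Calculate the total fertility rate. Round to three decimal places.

Sum of ASFRs = 100.1 + 286.6 + 378.8 + 252.1 + 84.8 + 14.0 = 1116.4
TFR = 5 × 1116.4 / 1000 = 5.582

5.582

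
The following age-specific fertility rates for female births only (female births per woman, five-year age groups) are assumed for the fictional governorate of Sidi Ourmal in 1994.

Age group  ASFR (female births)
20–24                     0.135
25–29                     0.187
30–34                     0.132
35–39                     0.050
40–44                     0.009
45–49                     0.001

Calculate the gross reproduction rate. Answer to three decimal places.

Sum of female ASFRs = 0.135 + 0.187 + 0.132 + 0.050 + 0.009 + 0.001 = 0.514
GRR = 5 × 0.514 = 2.57

2.570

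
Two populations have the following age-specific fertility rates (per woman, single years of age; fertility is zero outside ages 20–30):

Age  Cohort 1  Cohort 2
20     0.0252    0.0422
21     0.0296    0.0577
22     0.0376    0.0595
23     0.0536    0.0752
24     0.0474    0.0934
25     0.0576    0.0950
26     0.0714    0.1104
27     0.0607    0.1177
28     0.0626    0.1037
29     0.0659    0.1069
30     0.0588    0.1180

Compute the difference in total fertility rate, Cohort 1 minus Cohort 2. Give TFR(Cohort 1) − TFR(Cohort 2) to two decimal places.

Cohort 1:
  Sum of ASFRs = 0.0252 + 0.0296 + 0.0376 + 0.0536 + 0.0474 + 0.0576 + 0.0714 + 0.0607 + 0.0626 + 0.0659 + 0.0588 = 0.5704
  TFR = 0.5704
Cohort 2:
  Sum of ASFRs = 0.0422 + 0.0577 + 0.0595 + 0.0752 + 0.0934 + 0.0950 + 0.1104 + 0.1177 + 0.1037 + 0.1069 + 0.1180 = 0.9797
  TFR = 0.9797
Difference = 0.5704 − 0.9797 = -0.4093

-0.41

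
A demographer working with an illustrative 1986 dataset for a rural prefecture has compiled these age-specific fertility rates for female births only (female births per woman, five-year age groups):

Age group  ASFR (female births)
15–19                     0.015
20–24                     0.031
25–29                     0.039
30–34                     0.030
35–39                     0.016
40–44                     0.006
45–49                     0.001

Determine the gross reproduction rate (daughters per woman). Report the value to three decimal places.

Sum of female ASFRs = 0.015 + 0.031 + 0.039 + 0.030 + 0.016 + 0.006 + 0.001 = 0.138
GRR = 5 × 0.138 = 0.69

0.690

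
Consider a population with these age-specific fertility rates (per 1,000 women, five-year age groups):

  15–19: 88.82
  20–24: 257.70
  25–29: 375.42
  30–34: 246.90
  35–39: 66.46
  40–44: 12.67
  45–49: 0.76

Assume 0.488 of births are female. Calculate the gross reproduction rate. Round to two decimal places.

Proportion female at birth = 0.488.
Sum of ASFRs = 88.82 + 257.70 + 375.42 + 246.90 + 66.46 + 12.67 + 0.76 = 1048.73
TFR = 5 × 1048.73 / 1000 = 5.24365
GRR = 0.488 × 5.24365 = 2.55890

2.56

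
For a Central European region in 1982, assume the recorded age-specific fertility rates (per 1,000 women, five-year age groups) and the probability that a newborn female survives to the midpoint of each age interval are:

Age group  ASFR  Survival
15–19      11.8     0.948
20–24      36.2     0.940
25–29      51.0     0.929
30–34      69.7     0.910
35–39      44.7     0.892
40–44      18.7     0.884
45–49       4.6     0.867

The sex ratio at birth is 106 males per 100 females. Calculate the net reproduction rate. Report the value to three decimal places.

Proportion female at birth = 100 / (100 + 106) = 0.48544.
Per-age-group product (5 × ASFR × survival probability):
  15–19: 5 × 11.8/1000 × 0.948 = 0.05593
  20–24: 5 × 36.2/1000 × 0.940 = 0.17014
  25–29: 5 × 51.0/1000 × 0.929 = 0.23690
  30–34: 5 × 69.7/1000 × 0.910 = 0.31714
  35–39: 5 × 44.7/1000 × 0.892 = 0.19936
  40–44: 5 × 18.7/1000 × 0.884 = 0.08265
  45–49: 5 × 4.6/1000 × 0.867 = 0.01994
Sum = 1.08206
NRR = 0.48544 × 1.08206 = 0.52528
An NRR under 1 implies long-run decline under these rates.

0.525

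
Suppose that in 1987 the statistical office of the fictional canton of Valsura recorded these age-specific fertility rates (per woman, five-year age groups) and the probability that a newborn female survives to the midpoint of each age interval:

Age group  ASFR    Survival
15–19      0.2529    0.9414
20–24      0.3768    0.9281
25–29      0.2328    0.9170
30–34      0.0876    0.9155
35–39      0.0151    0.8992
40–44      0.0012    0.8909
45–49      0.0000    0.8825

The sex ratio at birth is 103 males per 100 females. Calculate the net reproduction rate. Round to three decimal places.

Proportion female at birth = 100 / (100 + 103) = 0.49261.
Survival-weighted fertility by age (5·fₓ·Sₓ):
  15–19: 5 × 0.2529 × 0.9414 = 1.19040
  20–24: 5 × 0.3768 × 0.9281 = 1.74854
  25–29: 5 × 0.2328 × 0.9170 = 1.06739
  30–34: 5 × 0.0876 × 0.9155 = 0.40099
  35–39: 5 × 0.0151 × 0.8992 = 0.06789
  40–44: 5 × 0.0012 × 0.8909 = 0.00535
  45–49: 5 × 0.0000 × 0.8825 = 0.00000
Sum = 4.48056
NRR = 0.49261 × 4.48056 = 2.20717
With NRR above 1 the population is above replacement fertility.

2.207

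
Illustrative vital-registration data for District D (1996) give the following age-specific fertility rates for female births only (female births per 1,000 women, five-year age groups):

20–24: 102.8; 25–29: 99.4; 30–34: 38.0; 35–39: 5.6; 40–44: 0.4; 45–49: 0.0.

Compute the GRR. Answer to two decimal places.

1.23

Sum of female ASFRs = 102.8 + 99.4 + 38.0 + 5.6 + 0.4 + 0.0 = 246.2
GRR = 5 × 246.2 / 1000 = 1.231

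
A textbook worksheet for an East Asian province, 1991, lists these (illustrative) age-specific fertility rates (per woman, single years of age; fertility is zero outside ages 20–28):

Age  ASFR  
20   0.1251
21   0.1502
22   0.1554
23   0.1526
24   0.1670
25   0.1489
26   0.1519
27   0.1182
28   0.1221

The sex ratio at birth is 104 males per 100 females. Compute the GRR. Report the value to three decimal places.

Proportion female at birth = 100 / (100 + 104) = 0.49020.
Sum of ASFRs = 0.1251 + 0.1502 + 0.1554 + 0.1526 + 0.1670 + 0.1489 + 0.1519 + 0.1182 + 0.1221 = 1.2914
TFR = 1.2914
GRR = 0.49020 × 1.2914 = 0.63304

0.633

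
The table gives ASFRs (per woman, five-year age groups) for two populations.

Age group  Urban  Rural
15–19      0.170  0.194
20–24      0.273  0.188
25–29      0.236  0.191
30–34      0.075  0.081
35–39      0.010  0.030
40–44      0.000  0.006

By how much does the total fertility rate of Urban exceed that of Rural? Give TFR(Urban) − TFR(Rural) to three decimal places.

Urban:
  Sum of ASFRs = 0.170 + 0.273 + 0.236 + 0.075 + 0.010 + 0.000 = 0.764
  TFR = 5 × 0.764 = 3.82
Rural:
  Sum of ASFRs = 0.194 + 0.188 + 0.191 + 0.081 + 0.030 + 0.006 = 0.690
  TFR = 5 × 0.690 = 3.45
Difference = 3.82 − 3.45 = 0.37

0.370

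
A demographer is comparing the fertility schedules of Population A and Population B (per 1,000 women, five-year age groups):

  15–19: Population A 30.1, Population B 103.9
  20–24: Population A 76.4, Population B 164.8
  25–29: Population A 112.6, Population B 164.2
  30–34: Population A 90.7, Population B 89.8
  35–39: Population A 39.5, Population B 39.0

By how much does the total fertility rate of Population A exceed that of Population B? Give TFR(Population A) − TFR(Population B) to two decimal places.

-1.06

Population A:
  Sum of ASFRs = 30.1 + 76.4 + 112.6 + 90.7 + 39.5 = 349.3
  TFR = 5 × 349.3 / 1000 = 1.7465
Population B:
  Sum of ASFRs = 103.9 + 164.8 + 164.2 + 89.8 + 39.0 = 561.7
  TFR = 5 × 561.7 / 1000 = 2.8085
Difference = 1.7465 − 2.8085 = -1.062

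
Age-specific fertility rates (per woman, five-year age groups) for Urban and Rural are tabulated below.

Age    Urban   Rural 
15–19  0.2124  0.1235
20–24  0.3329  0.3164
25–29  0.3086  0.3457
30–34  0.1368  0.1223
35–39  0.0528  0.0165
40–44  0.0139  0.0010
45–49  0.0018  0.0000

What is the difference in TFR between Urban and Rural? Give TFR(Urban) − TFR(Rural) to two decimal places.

Urban:
  Sum of ASFRs = 0.2124 + 0.3329 + 0.3086 + 0.1368 + 0.0528 + 0.0139 + 0.0018 = 1.0592
  TFR = 5 × 1.0592 = 5.296
Rural:
  Sum of ASFRs = 0.1235 + 0.3164 + 0.3457 + 0.1223 + 0.0165 + 0.0010 + 0.0000 = 0.9254
  TFR = 5 × 0.9254 = 4.627
Difference = 5.296 − 4.627 = 0.669

0.67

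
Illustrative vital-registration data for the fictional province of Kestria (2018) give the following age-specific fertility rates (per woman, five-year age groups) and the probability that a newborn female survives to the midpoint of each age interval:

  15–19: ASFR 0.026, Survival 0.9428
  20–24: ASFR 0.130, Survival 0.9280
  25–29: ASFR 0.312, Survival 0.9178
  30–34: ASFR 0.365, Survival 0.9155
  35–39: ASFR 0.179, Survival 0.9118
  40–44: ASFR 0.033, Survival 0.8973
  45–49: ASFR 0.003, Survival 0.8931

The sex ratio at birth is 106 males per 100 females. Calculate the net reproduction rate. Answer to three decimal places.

Proportion female at birth = 100 / (100 + 106) = 0.48544.
Per-age-group product (5 × ASFR × survival probability):
  15–19: 5 × 0.026 × 0.9428 = 0.12256
  20–24: 5 × 0.130 × 0.9280 = 0.60320
  25–29: 5 × 0.312 × 0.9178 = 1.43177
  30–34: 5 × 0.365 × 0.9155 = 1.67079
  35–39: 5 × 0.179 × 0.9118 = 0.81606
  40–44: 5 × 0.033 × 0.8973 = 0.14805
  45–49: 5 × 0.003 × 0.8931 = 0.01340
Sum = 4.80583
NRR = 0.48544 × 4.80583 = 2.33294

2.333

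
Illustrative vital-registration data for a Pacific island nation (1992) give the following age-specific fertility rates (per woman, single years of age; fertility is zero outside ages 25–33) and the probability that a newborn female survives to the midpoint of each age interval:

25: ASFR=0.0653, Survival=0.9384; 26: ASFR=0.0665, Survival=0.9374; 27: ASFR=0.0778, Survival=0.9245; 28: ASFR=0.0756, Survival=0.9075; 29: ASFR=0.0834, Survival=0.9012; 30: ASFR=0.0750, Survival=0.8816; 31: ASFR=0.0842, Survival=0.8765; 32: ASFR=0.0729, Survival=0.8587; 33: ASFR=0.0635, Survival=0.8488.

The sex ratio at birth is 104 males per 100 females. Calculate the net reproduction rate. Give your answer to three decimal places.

0.292

Proportion female at birth = 100 / (100 + 104) = 0.49020.
Weighting each age-specific rate by interval width and survival:
  25: 1 × 0.0653 × 0.9384 = 0.06128
  26: 1 × 0.0665 × 0.9374 = 0.06234
  27: 1 × 0.0778 × 0.9245 = 0.07193
  28: 1 × 0.0756 × 0.9075 = 0.06861
  29: 1 × 0.0834 × 0.9012 = 0.07516
  30: 1 × 0.0750 × 0.8816 = 0.06612
  31: 1 × 0.0842 × 0.8765 = 0.07380
  32: 1 × 0.0729 × 0.8587 = 0.06260
  33: 1 × 0.0635 × 0.8488 = 0.05390
Sum = 0.59574
NRR = 0.49020 × 0.59574 = 0.29203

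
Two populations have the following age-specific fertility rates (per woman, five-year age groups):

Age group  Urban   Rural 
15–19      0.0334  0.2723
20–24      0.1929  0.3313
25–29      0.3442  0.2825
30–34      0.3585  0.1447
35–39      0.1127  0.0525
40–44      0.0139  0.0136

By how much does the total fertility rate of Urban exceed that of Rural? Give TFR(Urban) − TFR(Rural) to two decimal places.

-0.21

Urban:
  Sum of ASFRs = 0.0334 + 0.1929 + 0.3442 + 0.3585 + 0.1127 + 0.0139 = 1.0556
  TFR = 5 × 1.0556 = 5.278
Rural:
  Sum of ASFRs = 0.2723 + 0.3313 + 0.2825 + 0.1447 + 0.0525 + 0.0136 = 1.0969
  TFR = 5 × 1.0969 = 5.4845
Difference = 5.278 − 5.4845 = -0.2065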